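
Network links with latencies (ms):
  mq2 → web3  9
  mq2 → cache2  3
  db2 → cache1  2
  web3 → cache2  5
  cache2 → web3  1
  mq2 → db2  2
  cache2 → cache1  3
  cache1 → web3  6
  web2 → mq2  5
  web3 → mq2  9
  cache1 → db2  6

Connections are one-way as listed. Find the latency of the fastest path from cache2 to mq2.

Paths from cache2 to mq2:
cache2 → cache1 → web3 → mq2: 3 + 6 + 9 = 18
cache2 → web3 → mq2: 1 + 9 = 10
The minimum is 10 ms.

10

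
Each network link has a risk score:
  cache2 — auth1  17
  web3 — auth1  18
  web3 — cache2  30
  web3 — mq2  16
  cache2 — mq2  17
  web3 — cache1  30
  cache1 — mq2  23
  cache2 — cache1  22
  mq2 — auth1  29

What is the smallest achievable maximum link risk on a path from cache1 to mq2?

A few of the cache1→mq2 routes:
cache1 -> web3 -> cache2 -> auth1 -> mq2: max(30, 30, 17, 29) = 30
cache1 -> cache2 -> mq2: max(22, 17) = 22
cache1 -> mq2: max(23) = 23
cache1 -> cache2 -> auth1 -> web3 -> mq2: max(22, 17, 18, 16) = 22
cache1 -> cache2 -> auth1 -> mq2: max(22, 17, 29) = 29
cache1 -> web3 -> mq2: max(30, 16) = 30
Best route has worst link 22.

22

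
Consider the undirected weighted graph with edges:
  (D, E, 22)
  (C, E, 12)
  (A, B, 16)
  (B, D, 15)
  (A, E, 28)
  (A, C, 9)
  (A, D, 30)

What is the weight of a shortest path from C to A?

Routes from C to A:
C-E-D-B-A: 12 + 22 + 15 + 16 = 65
C-E-A: 12 + 28 = 40
C-E-D-A: 12 + 22 + 30 = 64
C-A: 9
Shortest: 9.

9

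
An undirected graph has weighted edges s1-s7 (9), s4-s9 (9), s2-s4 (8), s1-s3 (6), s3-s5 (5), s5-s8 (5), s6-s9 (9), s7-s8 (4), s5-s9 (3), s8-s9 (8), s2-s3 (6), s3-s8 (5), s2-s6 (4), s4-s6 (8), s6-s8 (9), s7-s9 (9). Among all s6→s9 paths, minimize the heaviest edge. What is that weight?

A few of the s6→s9 routes:
s6 → s2 → s3 → s8 → s9: max(4, 6, 5, 8) = 8
s6 → s2 → s3 → s5 → s8 → s9: max(4, 6, 5, 5, 8) = 8
s6 → s2 → s3 → s8 → s5 → s9: max(4, 6, 5, 5, 3) = 6
s6 → s2 → s3 → s5 → s9: max(4, 6, 5, 3) = 6
s6 → s4 → s2 → s3 → s5 → s9: max(8, 8, 6, 5, 3) = 8
Best route has worst link 6.

6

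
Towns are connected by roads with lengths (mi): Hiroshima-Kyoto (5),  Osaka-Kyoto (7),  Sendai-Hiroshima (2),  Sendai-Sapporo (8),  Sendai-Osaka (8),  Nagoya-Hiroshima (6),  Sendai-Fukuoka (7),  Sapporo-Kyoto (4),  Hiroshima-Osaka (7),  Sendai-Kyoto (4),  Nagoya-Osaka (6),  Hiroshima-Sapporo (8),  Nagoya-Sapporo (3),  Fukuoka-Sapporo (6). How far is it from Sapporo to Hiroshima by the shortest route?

8

Comparing a few candidate routes:
Sapporo-Hiroshima: 8
Sapporo-Kyoto-Hiroshima: 4 + 5 = 9
Sapporo-Kyoto-Sendai-Hiroshima: 4 + 4 + 2 = 10
Sapporo-Nagoya-Hiroshima: 3 + 6 = 9
The minimum is 8 mi.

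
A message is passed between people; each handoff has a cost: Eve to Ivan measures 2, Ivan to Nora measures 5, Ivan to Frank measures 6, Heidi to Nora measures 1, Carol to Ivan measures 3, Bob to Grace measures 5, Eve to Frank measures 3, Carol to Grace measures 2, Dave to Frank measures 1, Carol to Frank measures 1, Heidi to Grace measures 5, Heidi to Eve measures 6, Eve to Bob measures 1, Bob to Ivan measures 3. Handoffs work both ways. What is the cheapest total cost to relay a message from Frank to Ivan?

Some routes from Frank to Ivan:
Frank → Eve → Ivan: 3 + 2 = 5
Frank → Ivan: 6
Frank → Carol → Grace → Bob → Ivan: 1 + 2 + 5 + 3 = 11
Frank → Carol → Ivan: 1 + 3 = 4
Frank → Eve → Bob → Ivan: 3 + 1 + 3 = 7
The minimum is 4.

4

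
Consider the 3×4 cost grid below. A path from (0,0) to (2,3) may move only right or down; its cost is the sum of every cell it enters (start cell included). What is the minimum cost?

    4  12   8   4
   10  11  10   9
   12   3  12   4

41

Cheapest: r0c0 -> r0c1 -> r0c2 -> r0c3 -> r1c3 -> r2c3
  4 + 12 + 8 + 4 + 9 + 4 = 41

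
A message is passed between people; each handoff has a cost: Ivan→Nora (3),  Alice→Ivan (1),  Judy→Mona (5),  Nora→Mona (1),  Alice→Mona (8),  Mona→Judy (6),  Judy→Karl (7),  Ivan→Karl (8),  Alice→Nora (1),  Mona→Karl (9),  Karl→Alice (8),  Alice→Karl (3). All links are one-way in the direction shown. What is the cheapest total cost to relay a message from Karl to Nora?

9

Routes from Karl to Nora:
Karl→Alice→Nora: 8 + 1 = 9
Karl→Alice→Ivan→Nora: 8 + 1 + 3 = 12
Best route has total 9.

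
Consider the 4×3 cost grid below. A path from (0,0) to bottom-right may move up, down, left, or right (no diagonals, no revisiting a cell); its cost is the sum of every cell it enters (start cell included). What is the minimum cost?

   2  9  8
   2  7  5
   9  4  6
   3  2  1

18

Best path: (0,0) → (1,0) → (1,1) → (2,1) → (3,1) → (3,2)
Cost: 2 + 2 + 7 + 4 + 2 + 1 = 18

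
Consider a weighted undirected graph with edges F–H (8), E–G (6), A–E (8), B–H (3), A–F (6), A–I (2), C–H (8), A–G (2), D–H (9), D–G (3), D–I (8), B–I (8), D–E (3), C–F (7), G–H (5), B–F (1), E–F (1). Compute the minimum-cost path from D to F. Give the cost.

Some routes from D to F:
D -> G -> A -> F: 3 + 2 + 6 = 11
D -> E -> F: 3 + 1 = 4
D -> G -> H -> B -> F: 3 + 5 + 3 + 1 = 12
D -> G -> E -> F: 3 + 6 + 1 = 10
Best route has total 4.

4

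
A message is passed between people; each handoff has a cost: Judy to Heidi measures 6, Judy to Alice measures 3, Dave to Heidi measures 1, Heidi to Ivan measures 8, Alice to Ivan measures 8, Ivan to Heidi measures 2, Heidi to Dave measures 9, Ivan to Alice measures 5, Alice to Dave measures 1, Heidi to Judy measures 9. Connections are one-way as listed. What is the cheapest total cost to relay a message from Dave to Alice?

Paths from Dave to Alice:
Dave - Heidi - Judy - Alice: 1 + 9 + 3 = 13
Dave - Heidi - Ivan - Alice: 1 + 8 + 5 = 14
Shortest: 13.

13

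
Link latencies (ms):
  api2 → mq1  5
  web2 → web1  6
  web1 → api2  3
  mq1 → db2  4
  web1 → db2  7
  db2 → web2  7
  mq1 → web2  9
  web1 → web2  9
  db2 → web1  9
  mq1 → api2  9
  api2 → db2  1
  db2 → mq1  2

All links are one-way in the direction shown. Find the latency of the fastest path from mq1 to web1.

13

A few of the mq1→web1 routes:
mq1 - api2 - db2 - web1: 9 + 1 + 9 = 19
mq1 - web2 - web1: 9 + 6 = 15
mq1 - db2 - web1: 4 + 9 = 13
mq1 - db2 - web2 - web1: 4 + 7 + 6 = 17
Best route has total 13 ms.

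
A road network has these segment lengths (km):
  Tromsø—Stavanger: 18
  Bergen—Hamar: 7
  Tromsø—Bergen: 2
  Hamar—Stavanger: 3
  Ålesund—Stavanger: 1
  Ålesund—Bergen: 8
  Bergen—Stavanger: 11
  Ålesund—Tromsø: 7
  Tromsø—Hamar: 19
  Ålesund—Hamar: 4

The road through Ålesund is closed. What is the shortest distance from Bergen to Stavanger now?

Comparing a few candidate routes:
Bergen-Hamar-Stavanger: 7 + 3 = 10
Bergen-Tromsø-Hamar-Stavanger: 2 + 19 + 3 = 24
Bergen-Tromsø-Stavanger: 2 + 18 = 20
Bergen-Stavanger: 11
Shortest: 10 km.

10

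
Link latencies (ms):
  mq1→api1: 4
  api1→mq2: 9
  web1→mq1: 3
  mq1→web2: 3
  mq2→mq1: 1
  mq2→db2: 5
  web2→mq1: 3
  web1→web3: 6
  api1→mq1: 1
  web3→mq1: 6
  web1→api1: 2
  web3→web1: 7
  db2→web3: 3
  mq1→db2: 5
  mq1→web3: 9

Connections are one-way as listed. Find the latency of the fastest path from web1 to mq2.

Paths from web1 to mq2:
web1 - web3 - mq1 - api1 - mq2: 6 + 6 + 4 + 9 = 25
web1 - mq1 - api1 - mq2: 3 + 4 + 9 = 16
web1 - api1 - mq2: 2 + 9 = 11
Shortest: 11 ms.

11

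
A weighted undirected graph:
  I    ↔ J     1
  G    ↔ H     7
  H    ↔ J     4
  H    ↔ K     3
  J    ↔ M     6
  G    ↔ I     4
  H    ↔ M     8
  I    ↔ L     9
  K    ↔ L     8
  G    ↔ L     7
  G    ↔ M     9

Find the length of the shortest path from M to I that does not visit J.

13

Some routes from M to I avoiding J:
M → H → G → I: 8 + 7 + 4 = 19
M → G → L → I: 9 + 7 + 9 = 25
M → G → I: 9 + 4 = 13
Shortest: 13.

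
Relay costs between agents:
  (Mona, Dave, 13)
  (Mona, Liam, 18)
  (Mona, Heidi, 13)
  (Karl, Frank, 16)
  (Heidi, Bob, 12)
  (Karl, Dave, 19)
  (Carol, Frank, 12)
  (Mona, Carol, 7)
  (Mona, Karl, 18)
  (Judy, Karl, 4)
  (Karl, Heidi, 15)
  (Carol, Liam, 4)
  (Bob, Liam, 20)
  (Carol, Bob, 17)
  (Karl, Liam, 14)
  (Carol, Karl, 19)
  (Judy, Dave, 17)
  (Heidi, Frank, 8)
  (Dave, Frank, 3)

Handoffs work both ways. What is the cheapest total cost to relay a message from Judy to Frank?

20

Some routes from Judy to Frank:
Judy→Dave→Frank: 17 + 3 = 20
Judy→Karl→Dave→Frank: 4 + 19 + 3 = 26
Judy→Karl→Frank: 4 + 16 = 20
Shortest: 20.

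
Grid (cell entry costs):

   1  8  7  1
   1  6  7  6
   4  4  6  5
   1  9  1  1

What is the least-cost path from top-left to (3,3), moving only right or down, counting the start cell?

Cheapest: [0,0] → [1,0] → [2,0] → [2,1] → [2,2] → [3,2] → [3,3]
  1 + 1 + 4 + 4 + 6 + 1 + 1 = 18

18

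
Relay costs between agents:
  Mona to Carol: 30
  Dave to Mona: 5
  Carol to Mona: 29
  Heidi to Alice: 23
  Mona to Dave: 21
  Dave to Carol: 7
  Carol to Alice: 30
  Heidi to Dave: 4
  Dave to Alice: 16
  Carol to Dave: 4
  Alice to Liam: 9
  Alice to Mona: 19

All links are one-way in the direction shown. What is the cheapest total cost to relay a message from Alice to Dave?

Routes from Alice to Dave:
Alice → Mona → Carol → Dave: 19 + 30 + 4 = 53
Alice → Mona → Dave: 19 + 21 = 40
Best route has total 40.

40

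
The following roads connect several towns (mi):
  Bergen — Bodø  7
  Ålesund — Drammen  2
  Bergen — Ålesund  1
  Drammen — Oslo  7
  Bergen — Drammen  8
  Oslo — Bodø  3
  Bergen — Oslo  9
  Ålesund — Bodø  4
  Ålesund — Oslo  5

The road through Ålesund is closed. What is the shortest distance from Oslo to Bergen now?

Paths from Oslo to Bergen avoiding Ålesund:
Oslo-Bodø-Bergen: 3 + 7 = 10
Oslo-Drammen-Bergen: 7 + 8 = 15
Oslo-Bergen: 9
The minimum is 9 mi.

9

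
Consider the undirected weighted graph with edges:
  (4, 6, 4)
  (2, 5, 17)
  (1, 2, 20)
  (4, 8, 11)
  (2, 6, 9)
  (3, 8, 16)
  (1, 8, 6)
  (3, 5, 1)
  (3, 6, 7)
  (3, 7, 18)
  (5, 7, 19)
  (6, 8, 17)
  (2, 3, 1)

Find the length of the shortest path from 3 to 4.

A few of the 3→4 routes:
3→8→4: 16 + 11 = 27
3→6→8→4: 7 + 17 + 11 = 35
3→6→4: 7 + 4 = 11
3→5→2→6→4: 1 + 17 + 9 + 4 = 31
3→2→6→4: 1 + 9 + 4 = 14
The minimum is 11.

11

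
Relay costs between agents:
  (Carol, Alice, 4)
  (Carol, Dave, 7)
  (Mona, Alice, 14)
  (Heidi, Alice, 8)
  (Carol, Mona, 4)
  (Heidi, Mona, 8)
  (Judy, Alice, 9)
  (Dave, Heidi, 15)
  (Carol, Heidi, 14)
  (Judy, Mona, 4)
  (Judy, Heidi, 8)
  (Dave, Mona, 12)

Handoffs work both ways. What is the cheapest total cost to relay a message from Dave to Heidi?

15

Some routes from Dave to Heidi:
Dave - Carol - Alice - Heidi: 7 + 4 + 8 = 19
Dave - Mona - Heidi: 12 + 8 = 20
Dave - Carol - Mona - Heidi: 7 + 4 + 8 = 19
Dave - Heidi: 15
Shortest: 15.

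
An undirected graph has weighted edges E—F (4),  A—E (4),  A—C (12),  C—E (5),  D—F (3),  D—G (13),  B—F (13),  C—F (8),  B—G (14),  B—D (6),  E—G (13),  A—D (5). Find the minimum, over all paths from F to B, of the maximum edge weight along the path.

6

Comparing a few candidate routes:
F → E → A → D → B: max(4, 4, 5, 6) = 6
F → C → E → A → D → B: max(8, 5, 4, 5, 6) = 8
F → D → B: max(3, 6) = 6
The minimum achievable maximum is 6.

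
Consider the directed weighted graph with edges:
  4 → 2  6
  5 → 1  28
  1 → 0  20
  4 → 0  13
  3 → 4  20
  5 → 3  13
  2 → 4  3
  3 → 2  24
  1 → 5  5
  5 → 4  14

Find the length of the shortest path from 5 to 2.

Routes from 5 to 2:
5 → 4 → 2: 14 + 6 = 20
5 → 3 → 4 → 2: 13 + 20 + 6 = 39
5 → 3 → 2: 13 + 24 = 37
Shortest: 20.

20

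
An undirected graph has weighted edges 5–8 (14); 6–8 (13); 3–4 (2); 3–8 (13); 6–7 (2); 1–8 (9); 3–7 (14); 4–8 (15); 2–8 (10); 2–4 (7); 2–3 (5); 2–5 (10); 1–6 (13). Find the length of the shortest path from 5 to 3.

Some routes from 5 to 3:
5 → 2 → 3: 10 + 5 = 15
5 → 2 → 4 → 3: 10 + 7 + 2 = 19
5 → 8 → 2 → 3: 14 + 10 + 5 = 29
5 → 8 → 3: 14 + 13 = 27
Shortest: 15.

15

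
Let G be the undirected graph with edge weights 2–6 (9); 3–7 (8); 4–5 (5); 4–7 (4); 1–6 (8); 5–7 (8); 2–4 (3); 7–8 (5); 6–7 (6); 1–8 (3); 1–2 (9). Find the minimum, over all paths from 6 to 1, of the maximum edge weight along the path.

6

Comparing a few candidate routes:
6-1: max(8) = 8
6-2-4-7-8-1: max(9, 3, 4, 5, 3) = 9
6-7-8-1: max(6, 5, 3) = 6
6-2-4-5-7-8-1: max(9, 3, 5, 8, 5, 3) = 9
Best route has worst link 6.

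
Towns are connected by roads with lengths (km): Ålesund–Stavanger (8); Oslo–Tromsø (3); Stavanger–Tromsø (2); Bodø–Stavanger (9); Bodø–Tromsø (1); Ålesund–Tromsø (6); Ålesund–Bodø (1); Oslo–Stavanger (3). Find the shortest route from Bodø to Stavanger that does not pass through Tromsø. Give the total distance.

Candidate routes:
Bodø → Ålesund → Stavanger: 1 + 8 = 9
Bodø → Stavanger: 9
Best route has total 9 km.

9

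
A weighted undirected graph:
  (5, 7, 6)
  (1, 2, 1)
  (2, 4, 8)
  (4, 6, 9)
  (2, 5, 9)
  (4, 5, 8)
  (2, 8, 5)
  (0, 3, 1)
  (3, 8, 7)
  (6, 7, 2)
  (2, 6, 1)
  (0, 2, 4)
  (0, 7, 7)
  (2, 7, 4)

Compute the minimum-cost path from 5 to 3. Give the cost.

14

Some routes from 5 to 3:
5→2→0→3: 9 + 4 + 1 = 14
5→7→0→3: 6 + 7 + 1 = 14
5→7→6→2→0→3: 6 + 2 + 1 + 4 + 1 = 14
5→7→2→0→3: 6 + 4 + 4 + 1 = 15
5→2→6→7→0→3: 9 + 1 + 2 + 7 + 1 = 20
Best route has total 14.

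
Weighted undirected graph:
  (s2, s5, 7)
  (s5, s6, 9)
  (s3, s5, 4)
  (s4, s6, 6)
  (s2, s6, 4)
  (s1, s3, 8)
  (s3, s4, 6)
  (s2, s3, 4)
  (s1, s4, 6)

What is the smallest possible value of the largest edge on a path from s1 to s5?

Some routes from s1 to s5:
s1→s4→s3→s5: max(6, 6, 4) = 6
s1→s4→s3→s2→s5: max(6, 6, 4, 7) = 7
s1→s4→s6→s2→s3→s5: max(6, 6, 4, 4, 4) = 6
s1→s4→s6→s2→s5: max(6, 6, 4, 7) = 7
s1→s3→s2→s5: max(8, 4, 7) = 8
Best route has worst link 6.

6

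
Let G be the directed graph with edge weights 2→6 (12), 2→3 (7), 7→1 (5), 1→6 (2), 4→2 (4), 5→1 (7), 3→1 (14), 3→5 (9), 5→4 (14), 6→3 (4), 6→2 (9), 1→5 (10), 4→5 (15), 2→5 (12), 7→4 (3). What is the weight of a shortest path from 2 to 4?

26

Routes from 2 to 4:
2→3→5→4: 7 + 9 + 14 = 30
2→5→4: 12 + 14 = 26
2→3→1→5→4: 7 + 14 + 10 + 14 = 45
2→6→3→5→4: 12 + 4 + 9 + 14 = 39
2→6→3→1→5→4: 12 + 4 + 14 + 10 + 14 = 54
Shortest: 26.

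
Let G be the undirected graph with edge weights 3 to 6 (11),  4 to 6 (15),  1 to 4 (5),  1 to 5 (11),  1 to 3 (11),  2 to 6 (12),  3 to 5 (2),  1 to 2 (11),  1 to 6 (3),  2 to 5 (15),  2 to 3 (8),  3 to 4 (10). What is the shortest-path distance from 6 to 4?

8

Comparing a few candidate routes:
6 - 4: 15
6 - 3 - 4: 11 + 10 = 21
6 - 1 - 4: 3 + 5 = 8
Best route has total 8.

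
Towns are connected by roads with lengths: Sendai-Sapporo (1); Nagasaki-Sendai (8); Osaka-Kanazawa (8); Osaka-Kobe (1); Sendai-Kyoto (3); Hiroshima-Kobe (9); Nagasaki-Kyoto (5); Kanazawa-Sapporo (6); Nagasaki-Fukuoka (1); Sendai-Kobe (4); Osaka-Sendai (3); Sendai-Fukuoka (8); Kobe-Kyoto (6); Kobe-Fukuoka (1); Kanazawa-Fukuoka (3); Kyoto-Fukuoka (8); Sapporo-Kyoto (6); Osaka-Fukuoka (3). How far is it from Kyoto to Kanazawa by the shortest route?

9

Comparing a few candidate routes:
Kyoto-Sendai-Sapporo-Kanazawa: 3 + 1 + 6 = 10
Kyoto-Nagasaki-Fukuoka-Kanazawa: 5 + 1 + 3 = 9
Kyoto-Fukuoka-Kanazawa: 8 + 3 = 11
Kyoto-Kobe-Fukuoka-Kanazawa: 6 + 1 + 3 = 10
Kyoto-Sendai-Osaka-Kobe-Fukuoka-Kanazawa: 3 + 3 + 1 + 1 + 3 = 11
Kyoto-Sendai-Kobe-Fukuoka-Kanazawa: 3 + 4 + 1 + 3 = 11
Shortest: 9.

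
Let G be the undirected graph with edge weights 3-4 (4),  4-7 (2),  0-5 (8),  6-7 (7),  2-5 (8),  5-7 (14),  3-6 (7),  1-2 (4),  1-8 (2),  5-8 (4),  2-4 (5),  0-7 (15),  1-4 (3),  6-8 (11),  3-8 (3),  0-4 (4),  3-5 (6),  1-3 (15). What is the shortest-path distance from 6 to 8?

A few of the 6→8 routes:
6 - 7 - 4 - 3 - 8: 7 + 2 + 4 + 3 = 16
6 - 3 - 8: 7 + 3 = 10
6 - 8: 11
6 - 7 - 4 - 1 - 8: 7 + 2 + 3 + 2 = 14
6 - 3 - 4 - 1 - 8: 7 + 4 + 3 + 2 = 16
Best route has total 10.

10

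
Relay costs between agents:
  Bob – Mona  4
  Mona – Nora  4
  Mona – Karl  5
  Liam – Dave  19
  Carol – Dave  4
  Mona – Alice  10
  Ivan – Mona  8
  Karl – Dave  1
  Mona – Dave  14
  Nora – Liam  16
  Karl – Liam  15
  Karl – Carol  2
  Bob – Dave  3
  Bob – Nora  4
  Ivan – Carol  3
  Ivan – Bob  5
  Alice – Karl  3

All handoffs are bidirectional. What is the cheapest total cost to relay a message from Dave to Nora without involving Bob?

10

Comparing a few candidate routes:
Dave -> Karl -> Mona -> Nora: 1 + 5 + 4 = 10
Dave -> Karl -> Carol -> Ivan -> Mona -> Nora: 1 + 2 + 3 + 8 + 4 = 18
Dave -> Karl -> Alice -> Mona -> Nora: 1 + 3 + 10 + 4 = 18
Dave -> Carol -> Ivan -> Mona -> Nora: 4 + 3 + 8 + 4 = 19
Dave -> Carol -> Karl -> Mona -> Nora: 4 + 2 + 5 + 4 = 15
Dave -> Mona -> Nora: 14 + 4 = 18
Shortest: 10.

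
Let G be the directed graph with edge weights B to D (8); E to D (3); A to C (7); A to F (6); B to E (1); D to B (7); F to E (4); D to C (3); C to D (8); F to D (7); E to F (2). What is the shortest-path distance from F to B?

Paths from F to B:
F-D-B: 7 + 7 = 14
F-E-D-B: 4 + 3 + 7 = 14
Shortest: 14.

14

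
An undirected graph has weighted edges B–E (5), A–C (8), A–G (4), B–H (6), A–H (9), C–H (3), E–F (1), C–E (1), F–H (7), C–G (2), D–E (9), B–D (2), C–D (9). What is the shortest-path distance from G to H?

5

Checking several routes:
G→A→C→H: 4 + 8 + 3 = 15
G→C→H: 2 + 3 = 5
G→A→H: 4 + 9 = 13
G→C→E→B→H: 2 + 1 + 5 + 6 = 14
G→C→E→F→H: 2 + 1 + 1 + 7 = 11
The minimum is 5.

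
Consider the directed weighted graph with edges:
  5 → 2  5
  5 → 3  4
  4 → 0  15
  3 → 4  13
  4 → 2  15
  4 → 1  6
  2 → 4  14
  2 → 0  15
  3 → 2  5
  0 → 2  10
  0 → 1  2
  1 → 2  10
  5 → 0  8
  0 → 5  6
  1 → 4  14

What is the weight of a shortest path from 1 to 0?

25

Paths from 1 to 0:
1→2→4→0: 10 + 14 + 15 = 39
1→4→0: 14 + 15 = 29
1→4→2→0: 14 + 15 + 15 = 44
1→2→0: 10 + 15 = 25
The minimum is 25.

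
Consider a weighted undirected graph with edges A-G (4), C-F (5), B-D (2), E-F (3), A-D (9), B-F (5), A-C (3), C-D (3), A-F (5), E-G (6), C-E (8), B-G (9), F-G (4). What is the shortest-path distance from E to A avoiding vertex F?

Paths from E to A avoiding F:
E-G-A: 6 + 4 = 10
E-C-D-A: 8 + 3 + 9 = 20
E-G-B-D-C-A: 6 + 9 + 2 + 3 + 3 = 23
E-G-B-D-A: 6 + 9 + 2 + 9 = 26
E-C-A: 8 + 3 = 11
E-C-D-B-G-A: 8 + 3 + 2 + 9 + 4 = 26
The minimum is 10.

10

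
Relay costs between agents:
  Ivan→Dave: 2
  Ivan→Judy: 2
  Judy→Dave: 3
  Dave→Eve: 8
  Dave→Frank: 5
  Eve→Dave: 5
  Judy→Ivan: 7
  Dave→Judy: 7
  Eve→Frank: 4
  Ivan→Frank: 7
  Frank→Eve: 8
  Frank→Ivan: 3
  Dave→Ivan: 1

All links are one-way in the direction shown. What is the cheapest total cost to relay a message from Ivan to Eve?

10

Paths from Ivan to Eve:
Ivan → Judy → Dave → Frank → Eve: 2 + 3 + 5 + 8 = 18
Ivan → Dave → Frank → Eve: 2 + 5 + 8 = 15
Ivan → Dave → Eve: 2 + 8 = 10
Ivan → Frank → Eve: 7 + 8 = 15
Ivan → Judy → Dave → Eve: 2 + 3 + 8 = 13
Best route has total 10.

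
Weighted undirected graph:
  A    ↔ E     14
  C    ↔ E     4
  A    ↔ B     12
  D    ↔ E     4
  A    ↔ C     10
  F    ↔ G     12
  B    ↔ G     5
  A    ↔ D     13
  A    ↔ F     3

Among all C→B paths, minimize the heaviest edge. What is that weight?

A few of the C→B routes:
C → A → F → G → B: max(10, 3, 12, 5) = 12
C → E → A → F → G → B: max(4, 14, 3, 12, 5) = 14
C → E → D → A → B: max(4, 4, 13, 12) = 13
C → E → D → A → F → G → B: max(4, 4, 13, 3, 12, 5) = 13
C → A → B: max(10, 12) = 12
The minimum achievable maximum is 12.

12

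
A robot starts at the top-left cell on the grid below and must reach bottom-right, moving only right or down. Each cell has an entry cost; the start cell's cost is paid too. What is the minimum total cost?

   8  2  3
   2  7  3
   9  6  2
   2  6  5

Take (0,0) → (0,1) → (0,2) → (1,2) → (2,2) → (3,2) for a total of 8 + 2 + 3 + 3 + 2 + 5 = 23.

23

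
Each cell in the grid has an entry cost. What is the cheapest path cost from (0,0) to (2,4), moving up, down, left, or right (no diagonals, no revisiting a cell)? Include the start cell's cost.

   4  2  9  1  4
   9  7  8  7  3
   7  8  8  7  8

31

Best path: (0,0) (0,1) (0,2) (0,3) (0,4) (1,4) (2,4)
Cost: 4 + 2 + 9 + 1 + 4 + 3 + 8 = 31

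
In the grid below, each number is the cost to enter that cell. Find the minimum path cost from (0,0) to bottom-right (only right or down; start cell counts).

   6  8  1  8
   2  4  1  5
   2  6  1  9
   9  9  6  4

Take r0c0 -> r1c0 -> r1c1 -> r1c2 -> r2c2 -> r3c2 -> r3c3 for a total of 6 + 2 + 4 + 1 + 1 + 6 + 4 = 24.
For comparison, the top-then-right route costs 41.

24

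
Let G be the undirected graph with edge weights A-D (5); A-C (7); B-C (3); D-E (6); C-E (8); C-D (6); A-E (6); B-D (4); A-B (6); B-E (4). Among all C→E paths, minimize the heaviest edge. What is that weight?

Comparing a few candidate routes:
C -> D -> B -> A -> E: max(6, 4, 6, 6) = 6
C -> D -> A -> B -> E: max(6, 5, 6, 4) = 6
C -> D -> B -> E: max(6, 4, 4) = 6
C -> D -> A -> E: max(6, 5, 6) = 6
C -> B -> E: max(3, 4) = 4
The minimum achievable maximum is 4.

4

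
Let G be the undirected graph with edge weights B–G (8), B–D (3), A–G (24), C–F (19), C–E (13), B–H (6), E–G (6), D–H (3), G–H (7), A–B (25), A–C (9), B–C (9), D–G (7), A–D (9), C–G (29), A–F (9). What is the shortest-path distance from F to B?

Comparing a few candidate routes:
F → A → D → B: 9 + 9 + 3 = 21
F → A → B: 9 + 25 = 34
F → A → C → B: 9 + 9 + 9 = 27
F → A → D → G → B: 9 + 9 + 7 + 8 = 33
F → C → B: 19 + 9 = 28
F → A → D → H → B: 9 + 9 + 3 + 6 = 27
Shortest: 21.

21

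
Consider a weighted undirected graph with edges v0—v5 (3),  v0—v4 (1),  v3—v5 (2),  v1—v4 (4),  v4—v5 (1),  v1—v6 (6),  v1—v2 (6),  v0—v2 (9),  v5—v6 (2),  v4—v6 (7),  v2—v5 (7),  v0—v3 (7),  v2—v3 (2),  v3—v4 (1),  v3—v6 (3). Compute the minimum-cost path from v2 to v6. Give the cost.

5

Comparing a few candidate routes:
v2 - v5 - v6: 7 + 2 = 9
v2 - v3 - v6: 2 + 3 = 5
v2 - v3 - v4 - v0 - v5 - v6: 2 + 1 + 1 + 3 + 2 = 9
v2 - v3 - v5 - v6: 2 + 2 + 2 = 6
v2 - v3 - v4 - v5 - v6: 2 + 1 + 1 + 2 = 6
Shortest: 5.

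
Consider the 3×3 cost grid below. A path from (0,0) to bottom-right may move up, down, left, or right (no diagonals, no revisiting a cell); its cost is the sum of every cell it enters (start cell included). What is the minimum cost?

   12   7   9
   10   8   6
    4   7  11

44

One optimal route is [0,0]→[0,1]→[1,1]→[1,2]→[2,2].
Its cost is 12 + 7 + 8 + 6 + 11 = 44.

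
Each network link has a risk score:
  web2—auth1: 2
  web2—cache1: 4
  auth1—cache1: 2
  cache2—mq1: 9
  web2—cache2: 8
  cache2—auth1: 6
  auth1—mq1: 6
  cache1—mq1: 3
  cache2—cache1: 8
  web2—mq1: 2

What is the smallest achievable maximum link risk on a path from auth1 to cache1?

Some routes from auth1 to cache1:
auth1 -> web2 -> cache1: max(2, 4) = 4
auth1 -> cache1: max(2) = 2
auth1 -> web2 -> mq1 -> cache1: max(2, 2, 3) = 3
Best route has worst link 2.

2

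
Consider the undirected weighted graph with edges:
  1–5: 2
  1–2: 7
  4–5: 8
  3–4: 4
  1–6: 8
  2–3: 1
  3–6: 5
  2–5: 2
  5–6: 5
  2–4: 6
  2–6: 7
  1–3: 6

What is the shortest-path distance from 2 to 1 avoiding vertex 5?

7

Some routes from 2 to 1 avoiding 5:
2 → 3 → 6 → 1: 1 + 5 + 8 = 14
2 → 3 → 1: 1 + 6 = 7
2 → 4 → 3 → 1: 6 + 4 + 6 = 16
2 → 1: 7
2 → 6 → 1: 7 + 8 = 15
The minimum is 7.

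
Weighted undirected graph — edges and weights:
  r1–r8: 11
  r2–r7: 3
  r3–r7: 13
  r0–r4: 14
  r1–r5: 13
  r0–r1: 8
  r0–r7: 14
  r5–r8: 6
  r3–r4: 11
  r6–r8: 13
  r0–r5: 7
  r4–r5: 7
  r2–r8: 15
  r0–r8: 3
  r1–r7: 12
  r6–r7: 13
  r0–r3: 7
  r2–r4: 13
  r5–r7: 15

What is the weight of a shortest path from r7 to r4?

Comparing a few candidate routes:
r7→r0→r4: 14 + 14 = 28
r7→r5→r4: 15 + 7 = 22
r7→r2→r4: 3 + 13 = 16
r7→r3→r4: 13 + 11 = 24
r7→r0→r5→r4: 14 + 7 + 7 = 28
The minimum is 16.

16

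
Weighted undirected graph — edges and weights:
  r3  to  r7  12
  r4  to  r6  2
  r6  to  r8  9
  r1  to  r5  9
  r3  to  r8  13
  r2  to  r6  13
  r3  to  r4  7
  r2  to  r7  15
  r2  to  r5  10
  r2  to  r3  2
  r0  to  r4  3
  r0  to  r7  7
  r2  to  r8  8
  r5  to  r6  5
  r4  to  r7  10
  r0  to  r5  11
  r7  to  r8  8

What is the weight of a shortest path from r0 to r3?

10

A few of the r0→r3 routes:
r0 - r4 - r3: 3 + 7 = 10
r0 - r7 - r3: 7 + 12 = 19
r0 - r4 - r6 - r2 - r3: 3 + 2 + 13 + 2 = 20
Best route has total 10.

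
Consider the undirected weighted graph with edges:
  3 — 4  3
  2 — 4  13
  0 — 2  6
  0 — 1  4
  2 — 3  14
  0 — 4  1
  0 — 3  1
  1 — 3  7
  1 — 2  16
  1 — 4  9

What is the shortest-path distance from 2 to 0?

Checking several routes:
2 - 4 - 0: 13 + 1 = 14
2 - 4 - 3 - 0: 13 + 3 + 1 = 17
2 - 3 - 0: 14 + 1 = 15
2 - 0: 6
Shortest: 6.

6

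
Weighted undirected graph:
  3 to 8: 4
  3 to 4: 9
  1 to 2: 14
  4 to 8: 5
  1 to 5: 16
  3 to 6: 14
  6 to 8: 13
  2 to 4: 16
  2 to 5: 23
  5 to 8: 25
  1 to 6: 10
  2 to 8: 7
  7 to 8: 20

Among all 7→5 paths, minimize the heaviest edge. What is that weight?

20

Comparing a few candidate routes:
7 -> 8 -> 2 -> 4 -> 3 -> 6 -> 1 -> 5: max(20, 7, 16, 9, 14, 10, 16) = 20
7 -> 8 -> 4 -> 2 -> 1 -> 5: max(20, 5, 16, 14, 16) = 20
7 -> 8 -> 3 -> 4 -> 2 -> 1 -> 5: max(20, 4, 9, 16, 14, 16) = 20
7 -> 8 -> 2 -> 1 -> 5: max(20, 7, 14, 16) = 20
7 -> 8 -> 4 -> 3 -> 6 -> 1 -> 5: max(20, 5, 9, 14, 10, 16) = 20
7 -> 8 -> 3 -> 6 -> 1 -> 5: max(20, 4, 14, 10, 16) = 20
Smallest bottleneck: 20.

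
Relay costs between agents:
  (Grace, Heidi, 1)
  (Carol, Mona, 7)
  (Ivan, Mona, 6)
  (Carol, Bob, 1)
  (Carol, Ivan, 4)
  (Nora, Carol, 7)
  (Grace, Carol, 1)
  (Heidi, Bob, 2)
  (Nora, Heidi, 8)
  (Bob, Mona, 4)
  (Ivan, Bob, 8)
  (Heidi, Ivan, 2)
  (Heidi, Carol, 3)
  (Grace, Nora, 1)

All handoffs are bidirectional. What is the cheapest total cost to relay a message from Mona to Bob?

4

Comparing a few candidate routes:
Mona → Ivan → Heidi → Bob: 6 + 2 + 2 = 10
Mona → Bob: 4
Mona → Carol → Bob: 7 + 1 = 8
Best route has total 4.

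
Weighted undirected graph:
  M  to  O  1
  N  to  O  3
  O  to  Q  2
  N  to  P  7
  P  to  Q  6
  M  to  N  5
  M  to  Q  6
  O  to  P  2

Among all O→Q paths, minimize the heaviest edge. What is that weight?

2

A few of the O→Q routes:
O-M-Q: max(1, 6) = 6
O-N-M-Q: max(3, 5, 6) = 6
O-Q: max(2) = 2
O-P-Q: max(2, 6) = 6
O-N-P-Q: max(3, 7, 6) = 7
The minimum achievable maximum is 2.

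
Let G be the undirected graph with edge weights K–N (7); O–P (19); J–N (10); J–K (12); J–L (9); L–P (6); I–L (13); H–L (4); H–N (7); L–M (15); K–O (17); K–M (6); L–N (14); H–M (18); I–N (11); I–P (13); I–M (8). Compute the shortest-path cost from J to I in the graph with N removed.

22

Checking several routes:
J→L→M→I: 9 + 15 + 8 = 32
J→L→H→M→I: 9 + 4 + 18 + 8 = 39
J→L→I: 9 + 13 = 22
J→K→M→L→I: 12 + 6 + 15 + 13 = 46
J→L→P→I: 9 + 6 + 13 = 28
J→K→M→I: 12 + 6 + 8 = 26
Shortest: 22.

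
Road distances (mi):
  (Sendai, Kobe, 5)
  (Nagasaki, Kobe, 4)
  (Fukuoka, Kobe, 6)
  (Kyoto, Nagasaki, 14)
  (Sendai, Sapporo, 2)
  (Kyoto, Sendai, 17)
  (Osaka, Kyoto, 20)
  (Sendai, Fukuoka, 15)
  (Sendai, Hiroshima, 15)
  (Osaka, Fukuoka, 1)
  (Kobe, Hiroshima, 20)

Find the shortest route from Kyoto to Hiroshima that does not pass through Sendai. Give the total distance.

38

Paths from Kyoto to Hiroshima avoiding Sendai:
Kyoto -> Nagasaki -> Kobe -> Hiroshima: 14 + 4 + 20 = 38
Kyoto -> Osaka -> Fukuoka -> Kobe -> Hiroshima: 20 + 1 + 6 + 20 = 47
Shortest: 38 mi.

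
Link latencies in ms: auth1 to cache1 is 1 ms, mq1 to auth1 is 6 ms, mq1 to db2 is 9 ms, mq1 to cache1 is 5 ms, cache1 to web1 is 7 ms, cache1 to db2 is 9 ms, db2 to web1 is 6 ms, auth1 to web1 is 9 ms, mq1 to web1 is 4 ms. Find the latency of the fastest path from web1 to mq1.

4

Checking several routes:
web1 → cache1 → auth1 → mq1: 7 + 1 + 6 = 14
web1 → cache1 → mq1: 7 + 5 = 12
web1 → db2 → mq1: 6 + 9 = 15
web1 → mq1: 4
Best route has total 4 ms.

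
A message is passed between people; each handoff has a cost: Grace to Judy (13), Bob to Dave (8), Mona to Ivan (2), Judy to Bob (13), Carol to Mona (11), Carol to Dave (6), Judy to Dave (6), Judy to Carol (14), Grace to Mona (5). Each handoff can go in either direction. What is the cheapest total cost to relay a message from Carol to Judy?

Paths from Carol to Judy:
Carol → Dave → Bob → Judy: 6 + 8 + 13 = 27
Carol → Judy: 14
Carol → Dave → Judy: 6 + 6 = 12
Carol → Mona → Grace → Judy: 11 + 5 + 13 = 29
The minimum is 12.

12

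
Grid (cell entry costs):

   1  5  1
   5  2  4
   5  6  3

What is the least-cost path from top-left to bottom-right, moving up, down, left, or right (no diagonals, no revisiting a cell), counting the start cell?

14

Cheapest: r0c0 -> r0c1 -> r0c2 -> r1c2 -> r2c2
  1 + 5 + 1 + 4 + 3 = 14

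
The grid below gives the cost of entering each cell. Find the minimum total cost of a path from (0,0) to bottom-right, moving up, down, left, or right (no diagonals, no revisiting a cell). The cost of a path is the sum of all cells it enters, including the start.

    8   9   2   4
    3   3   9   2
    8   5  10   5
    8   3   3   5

30

Cheapest: (0,0) → (1,0) → (1,1) → (2,1) → (3,1) → (3,2) → (3,3)
  8 + 3 + 3 + 5 + 3 + 3 + 5 = 30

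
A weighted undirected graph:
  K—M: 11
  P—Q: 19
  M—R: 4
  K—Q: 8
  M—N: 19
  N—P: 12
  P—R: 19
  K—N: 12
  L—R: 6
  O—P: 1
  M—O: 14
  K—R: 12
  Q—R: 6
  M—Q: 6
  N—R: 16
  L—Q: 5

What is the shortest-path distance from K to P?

Comparing a few candidate routes:
K→Q→P: 8 + 19 = 27
K→R→M→O→P: 12 + 4 + 14 + 1 = 31
K→Q→M→O→P: 8 + 6 + 14 + 1 = 29
K→N→P: 12 + 12 = 24
K→R→P: 12 + 19 = 31
K→M→O→P: 11 + 14 + 1 = 26
The minimum is 24.

24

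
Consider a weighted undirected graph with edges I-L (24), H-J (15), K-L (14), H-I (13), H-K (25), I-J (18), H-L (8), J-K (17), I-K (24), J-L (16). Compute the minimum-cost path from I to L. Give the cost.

21

Some routes from I to L:
I-L: 24
I-J-H-L: 18 + 15 + 8 = 41
I-K-L: 24 + 14 = 38
I-J-L: 18 + 16 = 34
I-H-L: 13 + 8 = 21
Best route has total 21.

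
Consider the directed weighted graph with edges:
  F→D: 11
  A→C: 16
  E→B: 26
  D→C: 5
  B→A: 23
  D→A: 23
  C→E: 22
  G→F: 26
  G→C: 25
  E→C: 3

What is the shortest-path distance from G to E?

Routes from G to E:
G-F-D-C-E: 26 + 11 + 5 + 22 = 64
G-C-E: 25 + 22 = 47
G-F-D-A-C-E: 26 + 11 + 23 + 16 + 22 = 98
Best route has total 47.

47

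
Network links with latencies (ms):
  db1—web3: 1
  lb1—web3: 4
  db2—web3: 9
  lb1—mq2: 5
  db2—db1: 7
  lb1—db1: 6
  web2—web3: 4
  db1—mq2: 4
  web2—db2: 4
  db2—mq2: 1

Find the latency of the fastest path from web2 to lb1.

Comparing a few candidate routes:
web2→db2→mq2→lb1: 4 + 1 + 5 = 10
web2→web3→lb1: 4 + 4 = 8
web2→web3→db1→lb1: 4 + 1 + 6 = 11
The minimum is 8 ms.

8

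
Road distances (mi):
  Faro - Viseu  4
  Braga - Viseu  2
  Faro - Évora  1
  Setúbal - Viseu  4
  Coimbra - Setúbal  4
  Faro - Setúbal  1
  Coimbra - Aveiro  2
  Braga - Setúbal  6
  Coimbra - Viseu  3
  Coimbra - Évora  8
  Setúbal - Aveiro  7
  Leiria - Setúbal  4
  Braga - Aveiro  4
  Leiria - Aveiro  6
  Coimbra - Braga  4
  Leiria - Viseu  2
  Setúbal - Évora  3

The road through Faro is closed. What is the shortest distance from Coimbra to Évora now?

Checking several routes:
Coimbra-Viseu-Setúbal-Évora: 3 + 4 + 3 = 10
Coimbra-Setúbal-Évora: 4 + 3 = 7
Coimbra-Évora: 8
The minimum is 7 mi.

7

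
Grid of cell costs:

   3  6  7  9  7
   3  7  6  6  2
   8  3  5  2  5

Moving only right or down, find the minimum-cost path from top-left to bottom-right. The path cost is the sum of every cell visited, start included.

28

Best path: [0,0] [1,0] [1,1] [2,1] [2,2] [2,3] [2,4]
Cost: 3 + 3 + 7 + 3 + 5 + 2 + 5 = 28
For comparison, the top-then-right route costs 39.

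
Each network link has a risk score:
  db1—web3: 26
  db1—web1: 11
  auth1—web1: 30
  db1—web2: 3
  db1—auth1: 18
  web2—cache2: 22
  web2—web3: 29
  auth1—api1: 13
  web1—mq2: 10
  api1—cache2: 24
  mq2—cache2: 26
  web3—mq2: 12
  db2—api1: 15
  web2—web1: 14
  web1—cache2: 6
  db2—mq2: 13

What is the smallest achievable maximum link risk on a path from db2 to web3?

Checking several routes:
db2-mq2-web3: max(13, 12) = 13
db2-api1-auth1-db1-web1-mq2-web3: max(15, 13, 18, 11, 10, 12) = 18
db2-api1-auth1-db1-web2-cache2-web1-mq2-web3: max(15, 13, 18, 3, 22, 6, 10, 12) = 22
db2-api1-auth1-db1-web2-web1-mq2-web3: max(15, 13, 18, 3, 14, 10, 12) = 18
Smallest bottleneck: 13.

13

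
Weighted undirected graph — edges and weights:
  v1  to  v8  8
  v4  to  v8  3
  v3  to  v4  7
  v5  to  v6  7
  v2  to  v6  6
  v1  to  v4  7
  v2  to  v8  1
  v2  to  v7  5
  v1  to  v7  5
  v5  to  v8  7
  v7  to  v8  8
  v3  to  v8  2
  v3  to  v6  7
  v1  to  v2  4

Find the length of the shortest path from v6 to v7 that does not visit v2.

Comparing a few candidate routes:
v6 - v3 - v8 - v7: 7 + 2 + 8 = 17
v6 - v3 - v4 - v8 - v7: 7 + 7 + 3 + 8 = 25
v6 - v5 - v8 - v7: 7 + 7 + 8 = 22
v6 - v3 - v8 - v1 - v7: 7 + 2 + 8 + 5 = 22
v6 - v3 - v4 - v1 - v7: 7 + 7 + 7 + 5 = 26
v6 - v3 - v8 - v4 - v1 - v7: 7 + 2 + 3 + 7 + 5 = 24
Best route has total 17.

17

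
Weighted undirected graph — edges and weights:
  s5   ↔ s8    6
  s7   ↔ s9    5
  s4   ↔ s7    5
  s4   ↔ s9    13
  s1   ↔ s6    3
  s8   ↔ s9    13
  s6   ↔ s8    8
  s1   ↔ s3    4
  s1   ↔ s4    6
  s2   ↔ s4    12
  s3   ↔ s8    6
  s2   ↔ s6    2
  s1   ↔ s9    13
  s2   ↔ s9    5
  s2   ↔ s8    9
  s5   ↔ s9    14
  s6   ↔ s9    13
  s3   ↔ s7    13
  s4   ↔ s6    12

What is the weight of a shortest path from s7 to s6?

12

Some routes from s7 to s6:
s7-s4-s6: 5 + 12 = 17
s7-s9-s2-s6: 5 + 5 + 2 = 12
s7-s4-s1-s6: 5 + 6 + 3 = 14
s7-s9-s6: 5 + 13 = 18
The minimum is 12.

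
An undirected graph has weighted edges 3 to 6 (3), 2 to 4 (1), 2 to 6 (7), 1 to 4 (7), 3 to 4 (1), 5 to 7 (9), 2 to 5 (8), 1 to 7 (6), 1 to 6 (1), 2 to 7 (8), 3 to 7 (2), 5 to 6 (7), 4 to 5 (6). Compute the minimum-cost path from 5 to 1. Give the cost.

8

Some routes from 5 to 1:
5-4-3-6-1: 6 + 1 + 3 + 1 = 11
5-6-1: 7 + 1 = 8
5-4-3-7-1: 6 + 1 + 2 + 6 = 15
5-2-4-3-6-1: 8 + 1 + 1 + 3 + 1 = 14
5-4-1: 6 + 7 = 13
Shortest: 8.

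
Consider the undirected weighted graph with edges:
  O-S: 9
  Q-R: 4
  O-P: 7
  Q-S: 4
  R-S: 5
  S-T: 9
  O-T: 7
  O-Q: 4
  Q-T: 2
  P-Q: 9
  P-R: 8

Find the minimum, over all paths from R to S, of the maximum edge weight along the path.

4

Some routes from R to S:
R - P - O - Q - S: max(8, 7, 4, 4) = 8
R - Q - S: max(4, 4) = 4
R - S: max(5) = 5
Smallest bottleneck: 4.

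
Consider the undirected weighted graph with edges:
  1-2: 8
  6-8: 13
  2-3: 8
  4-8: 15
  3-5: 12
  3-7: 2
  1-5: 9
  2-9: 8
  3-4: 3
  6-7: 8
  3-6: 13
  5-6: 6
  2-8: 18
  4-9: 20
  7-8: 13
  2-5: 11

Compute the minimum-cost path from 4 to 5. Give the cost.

A few of the 4→5 routes:
4 - 3 - 6 - 5: 3 + 13 + 6 = 22
4 - 3 - 2 - 1 - 5: 3 + 8 + 8 + 9 = 28
4 - 3 - 7 - 6 - 5: 3 + 2 + 8 + 6 = 19
4 - 3 - 5: 3 + 12 = 15
4 - 3 - 2 - 5: 3 + 8 + 11 = 22
4 - 8 - 6 - 5: 15 + 13 + 6 = 34
Shortest: 15.

15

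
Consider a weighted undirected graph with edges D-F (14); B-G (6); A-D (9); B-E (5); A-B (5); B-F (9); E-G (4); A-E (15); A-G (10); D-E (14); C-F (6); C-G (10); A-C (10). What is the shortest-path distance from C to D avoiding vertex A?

Comparing a few candidate routes:
C→F→B→G→E→D: 6 + 9 + 6 + 4 + 14 = 39
C→F→B→E→D: 6 + 9 + 5 + 14 = 34
C→G→B→E→D: 10 + 6 + 5 + 14 = 35
C→G→E→D: 10 + 4 + 14 = 28
C→F→D: 6 + 14 = 20
Best route has total 20.

20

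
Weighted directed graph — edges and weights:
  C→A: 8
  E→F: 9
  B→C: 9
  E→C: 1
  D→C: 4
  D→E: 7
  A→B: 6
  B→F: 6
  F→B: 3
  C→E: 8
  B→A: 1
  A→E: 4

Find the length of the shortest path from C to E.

Candidate routes:
C-E: 8
C-A-E: 8 + 4 = 12
Best route has total 8.

8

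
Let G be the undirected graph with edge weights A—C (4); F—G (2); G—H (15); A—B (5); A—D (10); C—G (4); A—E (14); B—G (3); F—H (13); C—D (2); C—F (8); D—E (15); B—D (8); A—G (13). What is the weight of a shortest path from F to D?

8

Some routes from F to D:
F -> G -> C -> D: 2 + 4 + 2 = 8
F -> G -> B -> A -> C -> D: 2 + 3 + 5 + 4 + 2 = 16
F -> C -> D: 8 + 2 = 10
F -> G -> B -> D: 2 + 3 + 8 = 13
Best route has total 8.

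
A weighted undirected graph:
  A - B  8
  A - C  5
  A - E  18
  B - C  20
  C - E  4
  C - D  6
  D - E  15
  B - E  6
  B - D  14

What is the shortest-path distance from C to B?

10

Comparing a few candidate routes:
C→D→E→B: 6 + 15 + 6 = 27
C→B: 20
C→A→E→B: 5 + 18 + 6 = 29
C→D→B: 6 + 14 = 20
C→A→B: 5 + 8 = 13
C→E→B: 4 + 6 = 10
Shortest: 10.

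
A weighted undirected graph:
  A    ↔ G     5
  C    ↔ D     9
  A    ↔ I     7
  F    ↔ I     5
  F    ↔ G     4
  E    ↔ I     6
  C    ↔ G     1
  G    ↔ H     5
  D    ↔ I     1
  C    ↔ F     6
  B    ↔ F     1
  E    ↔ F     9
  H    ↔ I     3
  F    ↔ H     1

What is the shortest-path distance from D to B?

Comparing a few candidate routes:
D-I-F-B: 1 + 5 + 1 = 7
D-C-G-H-F-B: 9 + 1 + 5 + 1 + 1 = 17
D-I-H-G-F-B: 1 + 3 + 5 + 4 + 1 = 14
D-C-G-F-B: 9 + 1 + 4 + 1 = 15
D-I-H-F-B: 1 + 3 + 1 + 1 = 6
D-C-F-B: 9 + 6 + 1 = 16
Shortest: 6.

6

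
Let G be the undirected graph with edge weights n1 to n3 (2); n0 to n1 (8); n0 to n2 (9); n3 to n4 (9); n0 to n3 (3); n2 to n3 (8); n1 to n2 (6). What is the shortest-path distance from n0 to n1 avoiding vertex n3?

Paths from n0 to n1 avoiding n3:
n0 - n2 - n1: 9 + 6 = 15
n0 - n1: 8
Best route has total 8.

8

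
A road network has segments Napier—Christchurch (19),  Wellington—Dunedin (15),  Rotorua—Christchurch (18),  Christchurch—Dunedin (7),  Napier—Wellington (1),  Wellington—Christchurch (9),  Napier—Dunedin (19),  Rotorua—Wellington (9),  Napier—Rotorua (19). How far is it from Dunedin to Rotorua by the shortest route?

24

Comparing a few candidate routes:
Dunedin -> Christchurch -> Wellington -> Rotorua: 7 + 9 + 9 = 25
Dunedin -> Napier -> Wellington -> Rotorua: 19 + 1 + 9 = 29
Dunedin -> Wellington -> Napier -> Rotorua: 15 + 1 + 19 = 35
Dunedin -> Wellington -> Rotorua: 15 + 9 = 24
Dunedin -> Christchurch -> Rotorua: 7 + 18 = 25
The minimum is 24 km.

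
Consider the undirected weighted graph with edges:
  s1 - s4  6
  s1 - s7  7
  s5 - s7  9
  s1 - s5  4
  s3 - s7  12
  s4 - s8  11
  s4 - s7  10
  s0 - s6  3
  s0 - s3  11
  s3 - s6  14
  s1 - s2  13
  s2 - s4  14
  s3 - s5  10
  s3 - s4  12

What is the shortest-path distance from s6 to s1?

Comparing a few candidate routes:
s6→s0→s3→s5→s1: 3 + 11 + 10 + 4 = 28
s6→s3→s7→s1: 14 + 12 + 7 = 33
s6→s3→s4→s1: 14 + 12 + 6 = 32
s6→s0→s3→s4→s1: 3 + 11 + 12 + 6 = 32
s6→s0→s3→s7→s1: 3 + 11 + 12 + 7 = 33
s6→s3→s5→s1: 14 + 10 + 4 = 28
Shortest: 28.

28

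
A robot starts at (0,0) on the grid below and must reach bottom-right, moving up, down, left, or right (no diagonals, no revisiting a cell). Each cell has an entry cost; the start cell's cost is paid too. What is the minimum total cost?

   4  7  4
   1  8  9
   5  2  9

21

Cheapest: (0,0)→(1,0)→(2,0)→(2,1)→(2,2)
  4 + 1 + 5 + 2 + 9 = 21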